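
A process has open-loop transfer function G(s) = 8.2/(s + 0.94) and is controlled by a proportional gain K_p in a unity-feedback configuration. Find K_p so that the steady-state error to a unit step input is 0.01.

Steady-state error for a unit step on this type-0 loop is 1/(1 + K_p·G(0)).
G(0) = 8.723. Require 1/(1 + K_p·8.723) = 0.01, so 1 + 8.723·K_p = 100.
K_p = (100 − 1)/8.723 = 11.3.

K_p = 11.3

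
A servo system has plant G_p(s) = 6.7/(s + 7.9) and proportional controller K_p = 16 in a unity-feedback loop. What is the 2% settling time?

T_s ≈ 0.0348 s

Closed-loop transfer function: T(s) = K_p·G_p(s)/(1 + K_p·G_p(s)) = 107.2/(s + 7.9 + 107.2) = 107.2/(s + 115.1).
Time constant τ = 1/115.1 = 0.008688 s, so the 2% settling time is about 4τ = 0.0348 s.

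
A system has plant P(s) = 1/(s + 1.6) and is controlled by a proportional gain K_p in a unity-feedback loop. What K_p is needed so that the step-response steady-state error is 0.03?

For a type-0 loop with proportional control, e_ss = 1/(1 + K_p·P(0)).
P(0) = 0.625. Require 1/(1 + K_p·0.625) = 0.03, so 1 + 0.625·K_p = 33.33.
K_p = (33.33 − 1)/0.625 = 51.7.

K_p = 51.7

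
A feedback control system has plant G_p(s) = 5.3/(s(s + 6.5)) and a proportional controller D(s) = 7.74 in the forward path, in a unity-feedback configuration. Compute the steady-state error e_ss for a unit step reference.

The open loop D(s)G_p(s) has a pole at the origin (type 1), so the static position error constant is infinite and e_ss = 1/(1+∞) = 0.

0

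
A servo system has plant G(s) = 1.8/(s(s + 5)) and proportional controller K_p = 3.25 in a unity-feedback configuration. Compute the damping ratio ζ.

The closed-loop denominator is s(s+5) + 3.25·1.8 = s² + 5s + 5.85.
Matching s² + 2ζω_n s + ω_n²: ω_n = √5.85 = 2.419 rad/s and 2ζω_n = 5, so ζ = 5/(2·2.419) = 1.03.

ζ = 1.03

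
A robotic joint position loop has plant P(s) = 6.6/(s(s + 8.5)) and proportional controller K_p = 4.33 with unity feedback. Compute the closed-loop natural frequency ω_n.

1 + K_p·P(s) = 0 gives s² + 8.5s + 28.58 = 0.
So ω_n² = 28.58 ⇒ ω_n = 5.346 rad/s, and ζ = 8.5/(2ω_n) = 0.795.

ω_n = 5.35 rad/s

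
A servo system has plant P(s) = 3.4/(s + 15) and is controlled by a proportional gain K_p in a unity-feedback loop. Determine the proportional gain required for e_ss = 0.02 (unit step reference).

K_p = 216

For a type-0 loop with proportional control, e_ss = 1/(1 + K_p·P(0)).
P(0) = 0.2267. Require 1/(1 + K_p·0.2267) = 0.02, so 1 + 0.2267·K_p = 50.
K_p = (50 − 1)/0.2267 = 216.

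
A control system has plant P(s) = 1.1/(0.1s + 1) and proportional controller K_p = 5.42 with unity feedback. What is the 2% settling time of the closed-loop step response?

Closed loop: T(s) = K_p·P/(1+K_p·P) = 5.962/(0.1s + 1 + 5.962), with pole at s = −(1 + 5.962)/0.1 = −69.62.
τ = 1/69.62 = 0.01436 s, so 2% settling time ≈ 4τ = 0.0575 s.

T_s ≈ 0.0575 s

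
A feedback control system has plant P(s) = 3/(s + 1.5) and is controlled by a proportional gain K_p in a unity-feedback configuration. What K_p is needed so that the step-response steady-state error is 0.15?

K_p = 2.83

Steady-state error for a unit step on this type-0 loop is 1/(1 + K_p·P(0)).
P(0) = 2. Require 1/(1 + K_p·2) = 0.15, so 1 + 2·K_p = 6.667.
K_p = (6.667 − 1)/2 = 2.83.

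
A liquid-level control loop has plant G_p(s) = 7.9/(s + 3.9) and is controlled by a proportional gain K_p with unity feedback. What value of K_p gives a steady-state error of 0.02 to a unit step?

Steady-state error for a unit step on this type-0 loop is 1/(1 + K_p·G_p(0)).
G_p(0) = 2.026. Require 1/(1 + K_p·2.026) = 0.02, so 1 + 2.026·K_p = 50.
K_p = (50 − 1)/2.026 = 24.2.

K_p = 24.2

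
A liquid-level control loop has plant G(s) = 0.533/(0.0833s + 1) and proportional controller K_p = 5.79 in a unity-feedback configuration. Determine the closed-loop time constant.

τ = 0.0204 s

Closed loop: T(s) = K_p·G/(1+K_p·G) = 3.086/(0.0833s + 1 + 3.086), with pole at s = −(1 + 3.086)/0.0833 = −49.05.
Closed-loop time constant τ = 1/49.05 = 0.0204 s.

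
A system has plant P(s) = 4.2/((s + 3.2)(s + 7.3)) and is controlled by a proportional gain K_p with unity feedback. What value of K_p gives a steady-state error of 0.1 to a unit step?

K_p = 50.1

Steady-state error for a unit step on this type-0 loop is 1/(1 + K_p·P(0)).
P(0) = 0.1798. Require 1/(1 + K_p·0.1798) = 0.1, so 1 + 0.1798·K_p = 10.
K_p = (10 − 1)/0.1798 = 50.1.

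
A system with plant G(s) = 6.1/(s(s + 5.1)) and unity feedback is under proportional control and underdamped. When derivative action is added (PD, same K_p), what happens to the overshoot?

With PD the characteristic equation becomes s² + (a + K·K_d)s + K·K_p = 0; the damping term grows, ζ rises, overshoot falls.

decrease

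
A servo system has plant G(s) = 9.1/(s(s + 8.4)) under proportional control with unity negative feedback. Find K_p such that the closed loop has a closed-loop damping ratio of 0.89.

K_p = 2.45

Closed-loop characteristic equation: s² + 8.4s + K_p·9.1 = 0.
So ω_n = √(9.1K_p) and 2ζω_n = 8.4, giving ζ = 8.4/(2√(9.1K_p)).
Setting ζ = 0.89: √(9.1K_p) = 8.4/(2·0.89) = 4.719, so K_p = 22.27/9.1 = 2.45.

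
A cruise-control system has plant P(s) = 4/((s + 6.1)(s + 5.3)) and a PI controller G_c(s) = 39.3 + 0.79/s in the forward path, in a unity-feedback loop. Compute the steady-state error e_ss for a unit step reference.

The open loop G_c(s)P(s) has a pole at the origin (type 1), so the static position error constant is infinite and e_ss = 1/(1+∞) = 0.

0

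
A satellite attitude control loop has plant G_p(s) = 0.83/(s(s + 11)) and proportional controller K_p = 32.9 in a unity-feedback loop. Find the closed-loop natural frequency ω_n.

1 + K_p·G_p(s) = 0 gives s² + 11s + 27.31 = 0.
So ω_n² = 27.31 ⇒ ω_n = 5.226 rad/s, and ζ = 11/(2ω_n) = 1.05.

ω_n = 5.23 rad/s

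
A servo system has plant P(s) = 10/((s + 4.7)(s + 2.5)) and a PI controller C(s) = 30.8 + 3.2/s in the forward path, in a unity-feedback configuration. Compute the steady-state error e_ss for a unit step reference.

The open loop C(s)P(s) has a pole at the origin (type 1), so the static position error constant is infinite and e_ss = 1/(1+∞) = 0.

0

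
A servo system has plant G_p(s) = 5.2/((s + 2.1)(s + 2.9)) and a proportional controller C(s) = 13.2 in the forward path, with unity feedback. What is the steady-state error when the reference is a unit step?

0.0815

The loop is type 0. Static position error constant K_pos = C(0)·G_p(0) = 13.2·0.8539 = 11.27.
Steady-state error to a unit step: e_ss = 1/(1+K_pos) = 1/12.27 = 0.0815.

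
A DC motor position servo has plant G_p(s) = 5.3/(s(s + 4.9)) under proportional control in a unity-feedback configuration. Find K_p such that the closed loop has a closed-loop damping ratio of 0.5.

K_p = 4.53

Closed-loop characteristic equation: s² + 4.9s + K_p·5.3 = 0.
So ω_n = √(5.3K_p) and 2ζω_n = 4.9, giving ζ = 4.9/(2√(5.3K_p)).
Setting ζ = 0.5: √(5.3K_p) = 4.9/(2·0.5) = 4.9, so K_p = 24.01/5.3 = 4.53.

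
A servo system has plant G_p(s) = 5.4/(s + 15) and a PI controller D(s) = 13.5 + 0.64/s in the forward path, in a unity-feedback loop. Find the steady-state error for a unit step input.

0

The open loop D(s)G_p(s) has a pole at the origin (type 1), so the static position error constant is infinite and e_ss = 1/(1+∞) = 0.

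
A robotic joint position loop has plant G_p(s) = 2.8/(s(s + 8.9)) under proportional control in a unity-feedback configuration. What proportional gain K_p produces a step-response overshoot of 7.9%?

From %OS = 100·exp(−πζ/√(1−ζ²)) = 7.9%, ζ = −ln(0.079)/√(π²+ln²(0.079)) = 0.6285.
Characteristic equation s² + 8.9s + 2.8K_p = 0 gives ζ = 8.9/(2√(2.8K_p)).
Setting ζ = 0.6285: √(2.8K_p) = 8.9/(2·0.6285) = 7.081, so K_p = 50.14/2.8 = 17.9.

K_p = 17.9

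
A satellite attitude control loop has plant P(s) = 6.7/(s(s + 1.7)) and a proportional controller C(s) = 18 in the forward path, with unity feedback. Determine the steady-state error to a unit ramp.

The loop has one pole at the origin (type 1). Velocity error constant K_v = lim_{s→0} s·C(s)P(s) = 18·6.7/1.7 = 70.94.
Steady-state error to a unit ramp: e_ss = 1/K_v = 0.0141.

0.0141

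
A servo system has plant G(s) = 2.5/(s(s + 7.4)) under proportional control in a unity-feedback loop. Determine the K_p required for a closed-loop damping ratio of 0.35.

Closed-loop characteristic equation: s² + 7.4s + K_p·2.5 = 0.
So ω_n = √(2.5K_p) and 2ζω_n = 7.4, giving ζ = 7.4/(2√(2.5K_p)).
Setting ζ = 0.35: √(2.5K_p) = 7.4/(2·0.35) = 10.57, so K_p = 111.8/2.5 = 44.7.

K_p = 44.7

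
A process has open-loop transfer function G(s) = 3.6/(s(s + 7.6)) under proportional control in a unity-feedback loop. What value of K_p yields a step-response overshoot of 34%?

K_p = 38

From %OS = 100·exp(−πζ/√(1−ζ²)) = 34%, ζ = −ln(0.34)/√(π²+ln²(0.34)) = 0.3248.
Characteristic equation s² + 7.6s + 3.6K_p = 0 gives ζ = 7.6/(2√(3.6K_p)).
Setting ζ = 0.3248: √(3.6K_p) = 7.6/(2·0.3248) = 11.7, so K_p = 136.9/3.6 = 38.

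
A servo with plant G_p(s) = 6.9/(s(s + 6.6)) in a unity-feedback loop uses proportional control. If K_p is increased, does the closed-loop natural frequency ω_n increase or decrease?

ω_n = √(6.9·K_p), which grows with K_p.

increase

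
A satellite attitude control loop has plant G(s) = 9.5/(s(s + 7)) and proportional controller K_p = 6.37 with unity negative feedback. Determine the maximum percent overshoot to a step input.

20.5%

Closed-loop characteristic equation: s² + 7s + 60.52 = 0, so ω_n = 7.779 rad/s and ζ = 7/(2·7.779) = 0.4499.
%OS = 100·exp(−πζ/√(1−ζ²)) = 100·exp(−π·0.4499/√0.7976) = 20.5%.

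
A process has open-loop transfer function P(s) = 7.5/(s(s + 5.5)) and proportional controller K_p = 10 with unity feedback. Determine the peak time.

T_p = 0.383 s

Closed-loop characteristic equation: s² + 5.5s + 75 = 0, so ω_n = 8.66 rad/s and ζ = 5.5/(2·8.66) = 0.3175.
Damped frequency ω_d = ω_n√(1−ζ²) = 8.212 rad/s, so peak time T_p = π/ω_d = 0.383 s.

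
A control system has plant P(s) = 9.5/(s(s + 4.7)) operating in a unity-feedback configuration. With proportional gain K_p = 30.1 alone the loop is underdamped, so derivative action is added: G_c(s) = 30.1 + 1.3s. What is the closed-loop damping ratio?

Forward path: (30.1 + 1.3s)·9.5/(s(s+4.7)). The closed-loop characteristic equation is s² + (4.7 + 9.5·1.3)s + 9.5·30.1 = 0.
That is s² + 17.05s + 285.9 = 0, so ω_n = 16.91 rad/s and ζ = 17.05/(2·16.91) = 0.5041.

ζ = 0.504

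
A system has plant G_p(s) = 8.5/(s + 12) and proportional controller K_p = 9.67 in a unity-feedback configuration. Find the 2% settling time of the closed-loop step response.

Closed-loop transfer function: T(s) = K_p·G_p(s)/(1 + K_p·G_p(s)) = 82.19/(s + 12 + 82.19) = 82.19/(s + 94.19).
Time constant τ = 1/94.19 = 0.01062 s, so the 2% settling time is about 4τ = 0.0425 s.

T_s ≈ 0.0425 s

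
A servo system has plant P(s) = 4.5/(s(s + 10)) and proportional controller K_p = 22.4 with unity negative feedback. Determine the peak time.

Closed-loop characteristic equation: s² + 10s + 100.8 = 0, so ω_n = 10.04 rad/s and ζ = 10/(2·10.04) = 0.498.
Damped frequency ω_d = ω_n√(1−ζ²) = 8.706 rad/s, so peak time T_p = π/ω_d = 0.361 s.

T_p = 0.361 s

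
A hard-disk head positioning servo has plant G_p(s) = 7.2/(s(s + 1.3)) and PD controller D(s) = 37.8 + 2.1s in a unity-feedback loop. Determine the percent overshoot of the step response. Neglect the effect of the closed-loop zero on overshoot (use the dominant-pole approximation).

Forward path: (37.8 + 2.1s)·7.2/(s(s+1.3)). The closed-loop characteristic equation is s² + (1.3 + 7.2·2.1)s + 7.2·37.8 = 0.
That is s² + 16.42s + 272.2 = 0, so ω_n = 16.5 rad/s and ζ = 16.42/(2·16.5) = 0.4977.
%OS = 100·exp(−πζ/√(1−ζ²)) = 16.5%.

16.5%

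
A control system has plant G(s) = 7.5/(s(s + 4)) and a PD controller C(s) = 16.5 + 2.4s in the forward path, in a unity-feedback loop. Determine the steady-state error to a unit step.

0

The open loop C(s)G(s) has a pole at the origin (type 1), so the static position error constant is infinite and e_ss = 1/(1+∞) = 0.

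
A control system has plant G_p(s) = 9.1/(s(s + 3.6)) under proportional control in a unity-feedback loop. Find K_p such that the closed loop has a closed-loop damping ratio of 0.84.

K_p = 0.505

Closed-loop characteristic equation: s² + 3.6s + K_p·9.1 = 0.
So ω_n = √(9.1K_p) and 2ζω_n = 3.6, giving ζ = 3.6/(2√(9.1K_p)).
Setting ζ = 0.84: √(9.1K_p) = 3.6/(2·0.84) = 2.143, so K_p = 4.592/9.1 = 0.505.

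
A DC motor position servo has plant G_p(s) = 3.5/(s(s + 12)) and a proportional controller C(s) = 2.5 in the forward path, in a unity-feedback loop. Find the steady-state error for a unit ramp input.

1.37

The loop has one pole at the origin (type 1). Velocity error constant K_v = lim_{s→0} s·C(s)G_p(s) = 2.5·3.5/12 = 0.7292.
Steady-state error to a unit ramp: e_ss = 1/K_v = 1.37.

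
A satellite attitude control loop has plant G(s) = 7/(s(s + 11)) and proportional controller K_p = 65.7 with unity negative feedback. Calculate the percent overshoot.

The closed-loop denominator s² + 11s + 459.9 gives ω_n = √459.9 = 21.45 and ζ = 11/(2ω_n) = 0.2565.
%OS = 100·exp(−πζ/√(1−ζ²)) = 100·exp(−π·0.2565/√0.9342) = 43.4%.

43.4%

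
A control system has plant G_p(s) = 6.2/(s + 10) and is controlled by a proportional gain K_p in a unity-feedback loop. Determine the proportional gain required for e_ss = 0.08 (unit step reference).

Steady-state error for a unit step on this type-0 loop is 1/(1 + K_p·G_p(0)).
G_p(0) = 0.62. Require 1/(1 + K_p·0.62) = 0.08, so 1 + 0.62·K_p = 12.5.
K_p = (12.5 − 1)/0.62 = 18.5.

K_p = 18.5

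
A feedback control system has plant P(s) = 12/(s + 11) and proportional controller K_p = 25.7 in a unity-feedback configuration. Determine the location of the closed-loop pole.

Closed-loop transfer function: T(s) = K_p·P(s)/(1 + K_p·P(s)) = 308.4/(s + 11 + 308.4) = 308.4/(s + 319.4).
The closed-loop pole is at s = −319.4.

s = -319.4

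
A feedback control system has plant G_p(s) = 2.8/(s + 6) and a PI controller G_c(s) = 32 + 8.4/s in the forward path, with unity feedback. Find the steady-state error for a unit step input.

0

The open loop G_c(s)G_p(s) has a pole at the origin (type 1), so the static position error constant is infinite and e_ss = 1/(1+∞) = 0.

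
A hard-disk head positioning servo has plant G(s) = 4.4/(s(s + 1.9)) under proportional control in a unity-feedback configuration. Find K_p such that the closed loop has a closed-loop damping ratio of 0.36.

Closed-loop characteristic equation: s² + 1.9s + K_p·4.4 = 0.
So ω_n = √(4.4K_p) and 2ζω_n = 1.9, giving ζ = 1.9/(2√(4.4K_p)).
Setting ζ = 0.36: √(4.4K_p) = 1.9/(2·0.36) = 2.639, so K_p = 6.964/4.4 = 1.58.

K_p = 1.58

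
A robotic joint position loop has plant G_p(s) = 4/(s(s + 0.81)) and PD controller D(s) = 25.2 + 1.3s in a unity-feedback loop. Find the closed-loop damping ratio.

Forward path: (25.2 + 1.3s)·4/(s(s+0.81)). The closed-loop characteristic equation is s² + (0.81 + 4·1.3)s + 4·25.2 = 0.
That is s² + 6.01s + 100.8 = 0, so ω_n = 10.04 rad/s and ζ = 6.01/(2·10.04) = 0.2993.

ζ = 0.299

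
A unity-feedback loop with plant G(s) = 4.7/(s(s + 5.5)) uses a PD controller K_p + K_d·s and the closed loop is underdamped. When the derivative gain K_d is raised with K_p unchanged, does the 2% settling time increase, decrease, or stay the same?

Characteristic equation s² + (5.5 + 4.7K_d)s + 4.7K_p = 0: raising K_d increases ζω_n = (5.5+4.7K_d)/2 while the loop stays underdamped, so T_s ≈ 4/(ζω_n) decreases.

decrease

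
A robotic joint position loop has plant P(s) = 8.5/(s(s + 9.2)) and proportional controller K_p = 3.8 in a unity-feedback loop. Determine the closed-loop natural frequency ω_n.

The closed-loop denominator is s(s+9.2) + 3.8·8.5 = s² + 9.2s + 32.3.
So ω_n² = 32.3 ⇒ ω_n = 5.683 rad/s, and ζ = 9.2/(2ω_n) = 0.809.

ω_n = 5.68 rad/s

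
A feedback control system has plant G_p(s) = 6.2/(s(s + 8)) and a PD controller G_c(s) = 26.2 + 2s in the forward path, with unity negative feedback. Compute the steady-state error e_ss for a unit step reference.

The open loop G_c(s)G_p(s) has a pole at the origin (type 1), so the static position error constant is infinite and e_ss = 1/(1+∞) = 0.

0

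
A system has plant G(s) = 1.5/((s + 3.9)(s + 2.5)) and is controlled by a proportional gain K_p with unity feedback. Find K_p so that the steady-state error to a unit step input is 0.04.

K_p = 156

For a type-0 loop with proportional control, e_ss = 1/(1 + K_p·G(0)).
G(0) = 0.1538. Require 1/(1 + K_p·0.1538) = 0.04, so 1 + 0.1538·K_p = 25.
K_p = (25 − 1)/0.1538 = 156.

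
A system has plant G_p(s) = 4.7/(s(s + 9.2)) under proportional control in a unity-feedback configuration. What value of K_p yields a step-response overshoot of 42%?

K_p = 63.5

From %OS = 100·exp(−πζ/√(1−ζ²)) = 42%, ζ = −ln(0.42)/√(π²+ln²(0.42)) = 0.2662.
Characteristic equation s² + 9.2s + 4.7K_p = 0 gives ζ = 9.2/(2√(4.7K_p)).
Setting ζ = 0.2662: √(4.7K_p) = 9.2/(2·0.2662) = 17.28, so K_p = 298.7/4.7 = 63.5.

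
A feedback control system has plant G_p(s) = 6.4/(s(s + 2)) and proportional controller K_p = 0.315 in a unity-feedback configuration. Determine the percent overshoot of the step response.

4.43%

The closed-loop denominator s² + 2s + 2.016 gives ω_n = √2.016 = 1.42 and ζ = 2/(2ω_n) = 0.7043.
%OS = 100·exp(−πζ/√(1−ζ²)) = 100·exp(−π·0.7043/√0.504) = 4.43%.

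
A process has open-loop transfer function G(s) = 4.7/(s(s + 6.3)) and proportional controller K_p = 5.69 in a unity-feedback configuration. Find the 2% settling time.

Closed-loop characteristic equation: s² + 6.3s + 26.74 = 0, so ω_n = 5.171 rad/s and ζ = 6.3/(2·5.171) = 0.6091.
2% settling time T_s ≈ 4/(ζω_n) = 4/3.15 = 1.27 s.

T_s ≈ 1.27 s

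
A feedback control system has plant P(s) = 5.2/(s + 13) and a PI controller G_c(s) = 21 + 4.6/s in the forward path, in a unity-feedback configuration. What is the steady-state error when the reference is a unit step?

The open loop G_c(s)P(s) has a pole at the origin (type 1), so the static position error constant is infinite and e_ss = 1/(1+∞) = 0.

0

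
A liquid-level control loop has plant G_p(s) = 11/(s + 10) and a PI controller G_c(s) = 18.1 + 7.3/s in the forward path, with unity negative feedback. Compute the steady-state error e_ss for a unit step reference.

0

The open loop G_c(s)G_p(s) has a pole at the origin (type 1), so the static position error constant is infinite and e_ss = 1/(1+∞) = 0.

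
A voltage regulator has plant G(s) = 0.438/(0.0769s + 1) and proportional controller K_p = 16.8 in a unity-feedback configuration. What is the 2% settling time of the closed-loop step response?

Closed loop: T(s) = K_p·G/(1+K_p·G) = 7.358/(0.0769s + 1 + 7.358), with pole at s = −(1 + 7.358)/0.0769 = −108.7.
τ = 1/108.7 = 0.0092 s, so 2% settling time ≈ 4τ = 0.0368 s.

T_s ≈ 0.0368 s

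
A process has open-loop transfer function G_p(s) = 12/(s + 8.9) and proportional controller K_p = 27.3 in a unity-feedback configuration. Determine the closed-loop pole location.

s = -336.5

Closed-loop transfer function: T(s) = K_p·G_p(s)/(1 + K_p·G_p(s)) = 327.6/(s + 8.9 + 327.6) = 327.6/(s + 336.5).
The closed-loop pole is at s = −336.5.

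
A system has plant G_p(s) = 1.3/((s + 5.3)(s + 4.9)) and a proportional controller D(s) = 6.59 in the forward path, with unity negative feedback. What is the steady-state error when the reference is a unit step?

0.752

The loop is type 0. Static position error constant K_pos = D(0)·G_p(0) = 6.59·0.05006 = 0.3299.
Steady-state error to a unit step: e_ss = 1/(1+K_pos) = 1/1.33 = 0.752.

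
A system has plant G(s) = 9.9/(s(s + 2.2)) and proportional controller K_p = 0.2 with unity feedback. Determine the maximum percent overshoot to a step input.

1.95%

The closed-loop denominator s² + 2.2s + 1.98 gives ω_n = √1.98 = 1.407 and ζ = 2.2/(2ω_n) = 0.7817.
%OS = 100·exp(−πζ/√(1−ζ²)) = 100·exp(−π·0.7817/√0.3889) = 1.95%.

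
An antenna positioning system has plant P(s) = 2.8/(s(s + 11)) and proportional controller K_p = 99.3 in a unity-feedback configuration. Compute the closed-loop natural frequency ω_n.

The closed-loop denominator is s(s+11) + 99.3·2.8 = s² + 11s + 278.
Matching s² + 2ζω_n s + ω_n²: ω_n = √278 = 16.67 rad/s and 2ζω_n = 11, so ζ = 11/(2·16.67) = 0.33.

ω_n = 16.7 rad/s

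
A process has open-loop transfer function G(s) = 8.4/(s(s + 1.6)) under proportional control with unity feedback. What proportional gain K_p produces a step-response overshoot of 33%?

K_p = 0.688

From %OS = 100·exp(−πζ/√(1−ζ²)) = 33%, ζ = −ln(0.33)/√(π²+ln²(0.33)) = 0.3328.
Characteristic equation s² + 1.6s + 8.4K_p = 0 gives ζ = 1.6/(2√(8.4K_p)).
Setting ζ = 0.3328: √(8.4K_p) = 1.6/(2·0.3328) = 2.404, so K_p = 5.779/8.4 = 0.688.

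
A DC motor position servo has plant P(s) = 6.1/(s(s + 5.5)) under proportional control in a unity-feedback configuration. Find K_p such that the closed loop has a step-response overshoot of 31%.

From %OS = 100·exp(−πζ/√(1−ζ²)) = 31%, ζ = −ln(0.31)/√(π²+ln²(0.31)) = 0.3493.
Characteristic equation s² + 5.5s + 6.1K_p = 0 gives ζ = 5.5/(2√(6.1K_p)).
Setting ζ = 0.3493: √(6.1K_p) = 5.5/(2·0.3493) = 7.873, so K_p = 61.98/6.1 = 10.2.

K_p = 10.2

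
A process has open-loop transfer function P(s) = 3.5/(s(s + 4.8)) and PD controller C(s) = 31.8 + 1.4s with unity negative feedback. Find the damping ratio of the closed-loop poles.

ζ = 0.46

Forward path: (31.8 + 1.4s)·3.5/(s(s+4.8)). The closed-loop characteristic equation is s² + (4.8 + 3.5·1.4)s + 3.5·31.8 = 0.
That is s² + 9.7s + 111.3 = 0, so ω_n = 10.55 rad/s and ζ = 9.7/(2·10.55) = 0.4597.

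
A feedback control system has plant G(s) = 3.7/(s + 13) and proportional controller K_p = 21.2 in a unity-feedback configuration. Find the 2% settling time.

T_s ≈ 0.0437 s

Closed-loop transfer function: T(s) = K_p·G(s)/(1 + K_p·G(s)) = 78.44/(s + 13 + 78.44) = 78.44/(s + 91.44).
Time constant τ = 1/91.44 = 0.01094 s, so the 2% settling time is about 4τ = 0.0437 s.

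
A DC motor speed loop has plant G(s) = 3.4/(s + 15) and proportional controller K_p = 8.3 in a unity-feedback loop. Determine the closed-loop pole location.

Closed-loop transfer function: T(s) = K_p·G(s)/(1 + K_p·G(s)) = 28.22/(s + 15 + 28.22) = 28.22/(s + 43.22).
The closed-loop pole is at s = −43.22.

s = -43.22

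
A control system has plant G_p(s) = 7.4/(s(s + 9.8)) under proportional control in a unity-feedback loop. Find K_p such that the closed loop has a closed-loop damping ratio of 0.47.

Closed-loop characteristic equation: s² + 9.8s + K_p·7.4 = 0.
So ω_n = √(7.4K_p) and 2ζω_n = 9.8, giving ζ = 9.8/(2√(7.4K_p)).
Setting ζ = 0.47: √(7.4K_p) = 9.8/(2·0.47) = 10.43, so K_p = 108.7/7.4 = 14.7.

K_p = 14.7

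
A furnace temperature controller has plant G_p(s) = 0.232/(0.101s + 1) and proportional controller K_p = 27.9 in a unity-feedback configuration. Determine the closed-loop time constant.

τ = 0.0135 s

Closed loop: T(s) = K_p·G_p/(1+K_p·G_p) = 6.473/(0.101s + 1 + 6.473), with pole at s = −(1 + 6.473)/0.101 = −73.99.
Closed-loop time constant τ = 1/73.99 = 0.0135 s.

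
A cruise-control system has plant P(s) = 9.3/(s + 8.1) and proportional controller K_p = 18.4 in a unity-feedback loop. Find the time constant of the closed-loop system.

τ = 0.00558 s

Closed-loop transfer function: T(s) = K_p·P(s)/(1 + K_p·P(s)) = 171.1/(s + 8.1 + 171.1) = 171.1/(s + 179.2).
Time constant τ = 1/179.2 = 0.00558 s.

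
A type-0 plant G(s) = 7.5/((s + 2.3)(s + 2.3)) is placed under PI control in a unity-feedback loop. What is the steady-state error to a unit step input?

0

The PI controller's integrator makes the forward path type 1, so e_ss to a step is zero.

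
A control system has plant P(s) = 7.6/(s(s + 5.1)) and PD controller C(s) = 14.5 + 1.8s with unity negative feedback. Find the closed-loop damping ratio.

Forward path: (14.5 + 1.8s)·7.6/(s(s+5.1)). The closed-loop characteristic equation is s² + (5.1 + 7.6·1.8)s + 7.6·14.5 = 0.
That is s² + 18.78s + 110.2 = 0, so ω_n = 10.5 rad/s and ζ = 18.78/(2·10.5) = 0.8945.

ζ = 0.894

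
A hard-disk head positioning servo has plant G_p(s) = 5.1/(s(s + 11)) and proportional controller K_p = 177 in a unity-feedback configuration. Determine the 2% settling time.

Closed-loop characteristic equation: s² + 11s + 902.7 = 0, so ω_n = 30.04 rad/s and ζ = 11/(2·30.04) = 0.1831.
2% settling time T_s ≈ 4/(ζω_n) = 4/5.5 = 0.727 s.

T_s ≈ 0.727 s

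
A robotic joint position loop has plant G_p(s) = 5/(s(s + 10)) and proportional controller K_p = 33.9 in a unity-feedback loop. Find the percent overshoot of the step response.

The closed-loop denominator s² + 10s + 169.5 gives ω_n = √169.5 = 13.02 and ζ = 10/(2ω_n) = 0.384.
%OS = 100·exp(−πζ/√(1−ζ²)) = 100·exp(−π·0.384/√0.8525) = 27.1%.

27.1%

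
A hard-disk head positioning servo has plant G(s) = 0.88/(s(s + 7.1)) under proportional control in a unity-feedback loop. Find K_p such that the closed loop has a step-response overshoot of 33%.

From %OS = 100·exp(−πζ/√(1−ζ²)) = 33%, ζ = −ln(0.33)/√(π²+ln²(0.33)) = 0.3328.
Characteristic equation s² + 7.1s + 0.88K_p = 0 gives ζ = 7.1/(2√(0.88K_p)).
Setting ζ = 0.3328: √(0.88K_p) = 7.1/(2·0.3328) = 10.67, so K_p = 113.8/0.88 = 129.

K_p = 129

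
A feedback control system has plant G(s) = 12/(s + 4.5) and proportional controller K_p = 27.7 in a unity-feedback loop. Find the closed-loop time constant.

τ = 0.00297 s

Closed-loop transfer function: T(s) = K_p·G(s)/(1 + K_p·G(s)) = 332.4/(s + 4.5 + 332.4) = 332.4/(s + 336.9).
Time constant τ = 1/336.9 = 0.00297 s.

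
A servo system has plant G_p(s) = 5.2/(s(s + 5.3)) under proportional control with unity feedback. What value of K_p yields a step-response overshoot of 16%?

K_p = 5.32

From %OS = 100·exp(−πζ/√(1−ζ²)) = 16%, ζ = −ln(0.16)/√(π²+ln²(0.16)) = 0.5039.
Characteristic equation s² + 5.3s + 5.2K_p = 0 gives ζ = 5.3/(2√(5.2K_p)).
Setting ζ = 0.5039: √(5.2K_p) = 5.3/(2·0.5039) = 5.259, so K_p = 27.66/5.2 = 5.32.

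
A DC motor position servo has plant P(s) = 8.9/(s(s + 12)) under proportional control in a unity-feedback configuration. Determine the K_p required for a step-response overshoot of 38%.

K_p = 46.7

From %OS = 100·exp(−πζ/√(1−ζ²)) = 38%, ζ = −ln(0.38)/√(π²+ln²(0.38)) = 0.2943.
Characteristic equation s² + 12s + 8.9K_p = 0 gives ζ = 12/(2√(8.9K_p)).
Setting ζ = 0.2943: √(8.9K_p) = 12/(2·0.2943) = 20.38, so K_p = 415.5/8.9 = 46.7.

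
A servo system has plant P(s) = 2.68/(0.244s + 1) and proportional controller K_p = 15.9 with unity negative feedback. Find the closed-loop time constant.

τ = 0.00559 s

Closed loop: T(s) = K_p·P/(1+K_p·P) = 42.61/(0.244s + 1 + 42.61), with pole at s = −(1 + 42.61)/0.244 = −178.7.
Closed-loop time constant τ = 1/178.7 = 0.00559 s.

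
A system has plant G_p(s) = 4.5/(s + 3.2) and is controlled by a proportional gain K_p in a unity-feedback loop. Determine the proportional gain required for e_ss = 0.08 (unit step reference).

K_p = 8.18

Steady-state error for a unit step on this type-0 loop is 1/(1 + K_p·G_p(0)).
G_p(0) = 1.406. Require 1/(1 + K_p·1.406) = 0.08, so 1 + 1.406·K_p = 12.5.
K_p = (12.5 − 1)/1.406 = 8.18.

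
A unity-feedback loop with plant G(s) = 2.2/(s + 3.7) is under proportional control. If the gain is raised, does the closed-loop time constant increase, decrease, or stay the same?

Closed-loop pole is at s = −(3.7+K_p·2.2); larger K_p moves it further left, so τ = 1/(3.7+K_p·2.2) decreases.

decrease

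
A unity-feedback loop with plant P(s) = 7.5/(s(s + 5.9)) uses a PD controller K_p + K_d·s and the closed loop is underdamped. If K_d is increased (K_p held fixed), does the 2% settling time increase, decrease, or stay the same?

decrease

Characteristic equation s² + (5.9 + 7.5K_d)s + 7.5K_p = 0: raising K_d increases ζω_n = (5.9+7.5K_d)/2 while the loop stays underdamped, so T_s ≈ 4/(ζω_n) decreases.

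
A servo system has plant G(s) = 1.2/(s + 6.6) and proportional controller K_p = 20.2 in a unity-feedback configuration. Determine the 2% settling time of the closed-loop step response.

Closed-loop transfer function: T(s) = K_p·G(s)/(1 + K_p·G(s)) = 24.24/(s + 6.6 + 24.24) = 24.24/(s + 30.84).
Time constant τ = 1/30.84 = 0.03243 s, so the 2% settling time is about 4τ = 0.13 s.

T_s ≈ 0.13 s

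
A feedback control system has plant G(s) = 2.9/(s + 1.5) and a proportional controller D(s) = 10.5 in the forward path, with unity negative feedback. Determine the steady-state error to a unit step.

0.0469

The loop is type 0. Static position error constant K_pos = D(0)·G(0) = 10.5·1.933 = 20.3.
Steady-state error to a unit step: e_ss = 1/(1+K_pos) = 1/21.3 = 0.0469.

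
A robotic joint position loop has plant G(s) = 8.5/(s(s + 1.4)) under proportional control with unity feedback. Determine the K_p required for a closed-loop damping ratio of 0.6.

Closed-loop characteristic equation: s² + 1.4s + K_p·8.5 = 0.
So ω_n = √(8.5K_p) and 2ζω_n = 1.4, giving ζ = 1.4/(2√(8.5K_p)).
Setting ζ = 0.6: √(8.5K_p) = 1.4/(2·0.6) = 1.167, so K_p = 1.361/8.5 = 0.16.

K_p = 0.16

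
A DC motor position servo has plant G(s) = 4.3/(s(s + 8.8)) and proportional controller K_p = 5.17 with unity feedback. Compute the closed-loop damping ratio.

The closed-loop denominator is s(s+8.8) + 5.17·4.3 = s² + 8.8s + 22.23.
So ω_n² = 22.23 ⇒ ω_n = 4.715 rad/s, and ζ = 8.8/(2ω_n) = 0.933.

ζ = 0.933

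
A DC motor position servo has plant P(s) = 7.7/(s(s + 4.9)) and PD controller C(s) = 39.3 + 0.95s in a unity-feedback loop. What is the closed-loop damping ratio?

ζ = 0.351

Forward path: (39.3 + 0.95s)·7.7/(s(s+4.9)). The closed-loop characteristic equation is s² + (4.9 + 7.7·0.95)s + 7.7·39.3 = 0.
That is s² + 12.21s + 302.6 = 0, so ω_n = 17.4 rad/s and ζ = 12.21/(2·17.4) = 0.3511.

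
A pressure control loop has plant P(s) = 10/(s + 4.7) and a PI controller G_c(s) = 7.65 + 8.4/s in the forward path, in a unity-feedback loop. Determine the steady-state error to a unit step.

0

The open loop G_c(s)P(s) has a pole at the origin (type 1), so the static position error constant is infinite and e_ss = 1/(1+∞) = 0.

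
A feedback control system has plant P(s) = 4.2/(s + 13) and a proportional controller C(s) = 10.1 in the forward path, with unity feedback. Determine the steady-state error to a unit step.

0.235

The loop is type 0. Static position error constant K_pos = C(0)·P(0) = 10.1·0.3231 = 3.263.
Steady-state error to a unit step: e_ss = 1/(1+K_pos) = 1/4.263 = 0.235.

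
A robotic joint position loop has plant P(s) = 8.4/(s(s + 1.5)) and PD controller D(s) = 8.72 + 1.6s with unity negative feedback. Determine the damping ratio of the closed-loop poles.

ζ = 0.873

Forward path: (8.72 + 1.6s)·8.4/(s(s+1.5)). The closed-loop characteristic equation is s² + (1.5 + 8.4·1.6)s + 8.4·8.72 = 0.
That is s² + 14.94s + 73.25 = 0, so ω_n = 8.559 rad/s and ζ = 14.94/(2·8.559) = 0.8728.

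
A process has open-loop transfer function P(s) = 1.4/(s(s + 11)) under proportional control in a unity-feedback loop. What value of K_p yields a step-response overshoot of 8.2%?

From %OS = 100·exp(−πζ/√(1−ζ²)) = 8.2%, ζ = −ln(0.082)/√(π²+ln²(0.082)) = 0.6228.
Characteristic equation s² + 11s + 1.4K_p = 0 gives ζ = 11/(2√(1.4K_p)).
Setting ζ = 0.6228: √(1.4K_p) = 11/(2·0.6228) = 8.831, so K_p = 77.98/1.4 = 55.7.

K_p = 55.7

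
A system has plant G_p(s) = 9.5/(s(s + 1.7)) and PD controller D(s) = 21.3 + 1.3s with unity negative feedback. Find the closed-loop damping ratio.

ζ = 0.494

Forward path: (21.3 + 1.3s)·9.5/(s(s+1.7)). The closed-loop characteristic equation is s² + (1.7 + 9.5·1.3)s + 9.5·21.3 = 0.
That is s² + 14.05s + 202.3 = 0, so ω_n = 14.22 rad/s and ζ = 14.05/(2·14.22) = 0.4938.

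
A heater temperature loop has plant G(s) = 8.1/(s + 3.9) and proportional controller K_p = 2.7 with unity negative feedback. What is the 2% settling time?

Closed-loop transfer function: T(s) = K_p·G(s)/(1 + K_p·G(s)) = 21.87/(s + 3.9 + 21.87) = 21.87/(s + 25.77).
Time constant τ = 1/25.77 = 0.0388 s, so the 2% settling time is about 4τ = 0.155 s.

T_s ≈ 0.155 s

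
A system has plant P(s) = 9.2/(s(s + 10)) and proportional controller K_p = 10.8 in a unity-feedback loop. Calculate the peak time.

From 1 + K_pP(s) = 0: s² + 10s + 99.36 = 0 ⇒ ω_n = 9.968, ζ = 0.5016.
Damped frequency ω_d = ω_n√(1−ζ²) = 8.623 rad/s, so peak time T_p = π/ω_d = 0.364 s.

T_p = 0.364 s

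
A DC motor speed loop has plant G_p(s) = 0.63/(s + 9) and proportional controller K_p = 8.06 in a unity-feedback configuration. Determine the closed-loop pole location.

s = -14.08

Closed-loop transfer function: T(s) = K_p·G_p(s)/(1 + K_p·G_p(s)) = 5.078/(s + 9 + 5.078) = 5.078/(s + 14.08).
The closed-loop pole is at s = −14.08.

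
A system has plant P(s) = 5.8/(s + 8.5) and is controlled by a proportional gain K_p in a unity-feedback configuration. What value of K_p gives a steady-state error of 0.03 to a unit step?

Steady-state error for a unit step on this type-0 loop is 1/(1 + K_p·P(0)).
P(0) = 0.6824. Require 1/(1 + K_p·0.6824) = 0.03, so 1 + 0.6824·K_p = 33.33.
K_p = (33.33 − 1)/0.6824 = 47.4.

K_p = 47.4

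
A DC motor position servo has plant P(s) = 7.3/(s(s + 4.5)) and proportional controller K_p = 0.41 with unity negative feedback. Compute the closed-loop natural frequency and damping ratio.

ω_n = 1.73 rad/s, ζ = 1.3

With unity feedback the closed-loop characteristic equation is s² + 4.5s + 0.41·7.3 = s² + 4.5s + 2.993 = 0.
So ω_n² = 2.993 ⇒ ω_n = 1.73 rad/s, and ζ = 4.5/(2ω_n) = 1.3.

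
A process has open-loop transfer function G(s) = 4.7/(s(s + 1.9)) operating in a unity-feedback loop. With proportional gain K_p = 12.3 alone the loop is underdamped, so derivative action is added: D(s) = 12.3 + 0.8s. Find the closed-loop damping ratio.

ζ = 0.372

Forward path: (12.3 + 0.8s)·4.7/(s(s+1.9)). The closed-loop characteristic equation is s² + (1.9 + 4.7·0.8)s + 4.7·12.3 = 0.
That is s² + 5.66s + 57.81 = 0, so ω_n = 7.603 rad/s and ζ = 5.66/(2·7.603) = 0.3722.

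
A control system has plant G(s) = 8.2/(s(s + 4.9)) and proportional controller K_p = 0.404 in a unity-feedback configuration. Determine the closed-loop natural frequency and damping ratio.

ω_n = 1.82 rad/s, ζ = 1.35

1 + K_p·G(s) = 0 gives s² + 4.9s + 3.313 = 0.
Matching s² + 2ζω_n s + ω_n²: ω_n = √3.313 = 1.82 rad/s and 2ζω_n = 4.9, so ζ = 4.9/(2·1.82) = 1.35.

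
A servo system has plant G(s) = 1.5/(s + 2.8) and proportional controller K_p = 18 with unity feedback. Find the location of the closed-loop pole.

Closed-loop transfer function: T(s) = K_p·G(s)/(1 + K_p·G(s)) = 27/(s + 2.8 + 27) = 27/(s + 29.8).
The closed-loop pole is at s = −29.8.

s = -29.8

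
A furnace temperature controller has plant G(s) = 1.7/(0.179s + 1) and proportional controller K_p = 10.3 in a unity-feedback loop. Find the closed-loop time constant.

τ = 0.00967 s

Closed loop: T(s) = K_p·G/(1+K_p·G) = 17.51/(0.179s + 1 + 17.51), with pole at s = −(1 + 17.51)/0.179 = −103.4.
Closed-loop time constant τ = 1/103.4 = 0.00967 s.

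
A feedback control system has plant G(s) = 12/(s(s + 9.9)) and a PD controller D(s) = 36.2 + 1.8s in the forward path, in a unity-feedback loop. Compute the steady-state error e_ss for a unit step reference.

The open loop D(s)G(s) has a pole at the origin (type 1), so the static position error constant is infinite and e_ss = 1/(1+∞) = 0.

0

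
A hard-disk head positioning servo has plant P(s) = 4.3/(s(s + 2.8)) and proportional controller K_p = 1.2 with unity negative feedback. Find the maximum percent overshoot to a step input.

Closed-loop characteristic equation: s² + 2.8s + 5.16 = 0, so ω_n = 2.272 rad/s and ζ = 2.8/(2·2.272) = 0.6163.
%OS = 100·exp(−πζ/√(1−ζ²)) = 100·exp(−π·0.6163/√0.6202) = 8.55%.

8.55%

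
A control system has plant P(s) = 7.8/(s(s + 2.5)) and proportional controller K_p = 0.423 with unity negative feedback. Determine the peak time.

T_p = 2.38 s

The closed-loop denominator s² + 2.5s + 3.299 gives ω_n = √3.299 = 1.816 and ζ = 2.5/(2ω_n) = 0.6882.
Damped frequency ω_d = ω_n√(1−ζ²) = 1.318 rad/s, so peak time T_p = π/ω_d = 2.38 s.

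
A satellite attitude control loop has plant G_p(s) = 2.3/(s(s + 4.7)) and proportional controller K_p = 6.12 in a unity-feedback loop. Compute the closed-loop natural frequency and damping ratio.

ω_n = 3.75 rad/s, ζ = 0.626

1 + K_p·G_p(s) = 0 gives s² + 4.7s + 14.08 = 0.
So ω_n² = 14.08 ⇒ ω_n = 3.752 rad/s, and ζ = 4.7/(2ω_n) = 0.626.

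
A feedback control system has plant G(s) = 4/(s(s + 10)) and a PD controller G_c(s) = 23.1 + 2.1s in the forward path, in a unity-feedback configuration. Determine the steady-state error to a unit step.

0

The open loop G_c(s)G(s) has a pole at the origin (type 1), so the static position error constant is infinite and e_ss = 1/(1+∞) = 0.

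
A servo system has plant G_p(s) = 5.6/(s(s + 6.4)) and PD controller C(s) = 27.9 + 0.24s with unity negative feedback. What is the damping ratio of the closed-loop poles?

ζ = 0.31

Forward path: (27.9 + 0.24s)·5.6/(s(s+6.4)). The closed-loop characteristic equation is s² + (6.4 + 5.6·0.24)s + 5.6·27.9 = 0.
That is s² + 7.744s + 156.2 = 0, so ω_n = 12.5 rad/s and ζ = 7.744/(2·12.5) = 0.3098.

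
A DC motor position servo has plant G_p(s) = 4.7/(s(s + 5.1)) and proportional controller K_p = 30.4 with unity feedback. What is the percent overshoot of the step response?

50.4%

Closed-loop characteristic equation: s² + 5.1s + 142.9 = 0, so ω_n = 11.95 rad/s and ζ = 5.1/(2·11.95) = 0.2133.
%OS = 100·exp(−πζ/√(1−ζ²)) = 100·exp(−π·0.2133/√0.9545) = 50.4%.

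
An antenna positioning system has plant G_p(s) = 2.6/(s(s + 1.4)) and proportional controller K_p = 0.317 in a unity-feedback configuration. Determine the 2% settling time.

From 1 + K_pG_p(s) = 0: s² + 1.4s + 0.8242 = 0 ⇒ ω_n = 0.9079, ζ = 0.771.
2% settling time T_s ≈ 4/(ζω_n) = 4/0.7 = 5.71 s.

T_s ≈ 5.71 s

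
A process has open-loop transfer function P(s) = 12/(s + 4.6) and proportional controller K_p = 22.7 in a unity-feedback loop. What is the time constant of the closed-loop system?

τ = 0.00361 s

Closed-loop transfer function: T(s) = K_p·P(s)/(1 + K_p·P(s)) = 272.4/(s + 4.6 + 272.4) = 272.4/(s + 277).
Time constant τ = 1/277 = 0.00361 s.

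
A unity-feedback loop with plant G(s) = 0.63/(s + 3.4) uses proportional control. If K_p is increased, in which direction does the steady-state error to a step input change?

decrease

e_ss = 1/(1 + K_p·G(0)); a larger K_p raises the denominator, so e_ss decreases.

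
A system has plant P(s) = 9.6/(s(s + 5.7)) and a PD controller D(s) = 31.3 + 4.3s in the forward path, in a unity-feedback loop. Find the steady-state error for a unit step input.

The open loop D(s)P(s) has a pole at the origin (type 1), so the static position error constant is infinite and e_ss = 1/(1+∞) = 0.

0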